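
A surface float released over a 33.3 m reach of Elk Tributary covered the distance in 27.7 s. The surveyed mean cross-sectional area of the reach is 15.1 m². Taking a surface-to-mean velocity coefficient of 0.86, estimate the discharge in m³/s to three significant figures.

15.6 m³/s

v_surface = L / t̄ = 33.3 / 27.7 = 1.202 m/s
v_mean = 0.86 × 1.202 = 1.034 m/s
Q = A × v_mean = 15.1 × 1.034 = 15.61 m³/s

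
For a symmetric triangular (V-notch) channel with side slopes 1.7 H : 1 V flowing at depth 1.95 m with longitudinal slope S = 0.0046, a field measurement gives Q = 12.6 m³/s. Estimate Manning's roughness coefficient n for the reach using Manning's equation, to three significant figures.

A = z·y² = 1.7×1.95² = 6.464 m²
P = 2y√(1+z²) = 2×1.95×√(1+1.7²) = 7.692 m
R = A/P = 6.464/7.692 = 0.8404 m
n = (1/Q)·A·R^(2/3)·S^(1/2) = (1/12.6) × 6.464 × 0.8905 × 0.06782 = 0.03099

0.0310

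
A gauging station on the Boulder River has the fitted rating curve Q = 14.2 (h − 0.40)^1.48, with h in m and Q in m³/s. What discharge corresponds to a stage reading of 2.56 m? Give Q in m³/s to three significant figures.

Q = 14.2 × (2.56 − 0.40)^1.48 = 14.2 × 2.16^1.48 = 44.39 m³/s

44.4 m³/s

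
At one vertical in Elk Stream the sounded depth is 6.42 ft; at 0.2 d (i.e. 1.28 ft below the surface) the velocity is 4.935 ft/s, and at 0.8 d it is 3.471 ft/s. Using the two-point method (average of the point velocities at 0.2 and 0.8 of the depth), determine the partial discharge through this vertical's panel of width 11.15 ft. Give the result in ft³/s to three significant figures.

301 ft³/s

v̄ = (4.935 + 3.471) / 2 = 4.203 ft/s
q = v̄ × d × w = 4.203 × 6.42 × 11.15 = 300.9 ft³/s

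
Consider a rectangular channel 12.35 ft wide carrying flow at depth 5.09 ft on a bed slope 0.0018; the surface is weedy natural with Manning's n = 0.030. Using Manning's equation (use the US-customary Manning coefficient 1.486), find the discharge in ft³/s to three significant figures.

262 ft³/s

A = b·y = 12.35 × 5.09 = 62.86 ft²
P = b + 2y = 12.35 + 2×5.09 = 22.53 ft
R = A/P = 62.86/22.53 = 2.790 ft
Q = (1.486/n)·A·R^(2/3)·S^(1/2) = (1.486/0.030) × 62.86 × 2.790^(2/3) × 0.0018^(1/2) = 261.8 ft³/s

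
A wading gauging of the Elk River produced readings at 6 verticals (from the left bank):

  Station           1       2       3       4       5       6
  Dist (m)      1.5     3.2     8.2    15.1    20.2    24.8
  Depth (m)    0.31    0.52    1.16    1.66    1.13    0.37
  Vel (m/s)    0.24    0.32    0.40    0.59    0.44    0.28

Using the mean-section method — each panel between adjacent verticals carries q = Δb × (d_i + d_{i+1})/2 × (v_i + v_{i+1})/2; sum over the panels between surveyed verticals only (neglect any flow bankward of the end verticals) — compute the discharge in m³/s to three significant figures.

Panel 1-2: Δb = 1.7 m, d̄ = (0.31+0.52)/2 = 0.415, v̄ = (0.24+0.32)/2 = 0.28 → q = 1.7×0.415×0.28 = 0.1975 m³/s
Panel 2-3: Δb = 5 m, d̄ = (0.52+1.16)/2 = 0.84, v̄ = (0.32+0.40)/2 = 0.36 → q = 5×0.84×0.36 = 1.512 m³/s
Panel 3-4: Δb = 6.9 m, d̄ = (1.16+1.66)/2 = 1.41, v̄ = (0.40+0.59)/2 = 0.495 → q = 6.9×1.41×0.495 = 4.816 m³/s
Panel 4-5: Δb = 5.1 m, d̄ = (1.66+1.13)/2 = 1.395, v̄ = (0.59+0.44)/2 = 0.515 → q = 5.1×1.395×0.515 = 3.664 m³/s
Panel 5-6: Δb = 4.6 m, d̄ = (1.13+0.37)/2 = 0.75, v̄ = (0.44+0.28)/2 = 0.36 → q = 4.6×0.75×0.36 = 1.242 m³/s
Q = Σ q = 11.43 m³/s

11.4 m³/s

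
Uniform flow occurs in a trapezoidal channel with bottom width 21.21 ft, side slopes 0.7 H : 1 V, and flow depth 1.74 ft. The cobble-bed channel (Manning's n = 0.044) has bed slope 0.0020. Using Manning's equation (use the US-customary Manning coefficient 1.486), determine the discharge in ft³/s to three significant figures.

A = (b + z·y)·y = (21.21 + 0.7×1.74)×1.74 = 39.02 ft²
P = b + 2y√(1+z²) = 21.21 + 2×1.74×√(1+0.7²) = 25.46 ft
R = A/P = 39.02/25.46 = 1.533 ft
Q = (1.486/n)·A·R^(2/3)·S^(1/2) = (1.486/0.044) × 39.02 × 1.533^(2/3) × 0.0020^(1/2) = 78.36 ft³/s

78.4 ft³/s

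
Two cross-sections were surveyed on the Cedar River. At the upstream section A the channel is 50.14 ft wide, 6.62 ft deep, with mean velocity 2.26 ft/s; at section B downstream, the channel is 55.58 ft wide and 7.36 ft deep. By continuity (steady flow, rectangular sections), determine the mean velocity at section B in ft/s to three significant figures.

1.83 ft/s

Q = A₁V₁ = (50.14×6.62) × 2.26 = 750.2 ft³/s
A₂ = 55.58 × 7.36 = 409.1 ft²
V₂ = Q/A₂ = 750.2/409.1 = 1.834 ft/s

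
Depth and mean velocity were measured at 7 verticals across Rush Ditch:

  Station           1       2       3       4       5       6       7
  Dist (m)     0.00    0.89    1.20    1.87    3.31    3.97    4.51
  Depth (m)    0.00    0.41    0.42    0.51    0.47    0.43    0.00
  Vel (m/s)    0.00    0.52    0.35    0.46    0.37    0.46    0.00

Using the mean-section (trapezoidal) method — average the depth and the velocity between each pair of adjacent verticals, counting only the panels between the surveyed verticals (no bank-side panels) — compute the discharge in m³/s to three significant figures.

0.672 m³/s

Panel 1-2: Δb = 0.89 m, d̄ = (0.00+0.41)/2 = 0.205, v̄ = (0.00+0.52)/2 = 0.26 → q = 0.89×0.205×0.26 = 0.04744 m³/s
Panel 2-3: Δb = 0.31 m, d̄ = (0.41+0.42)/2 = 0.415, v̄ = (0.52+0.35)/2 = 0.435 → q = 0.31×0.415×0.435 = 0.05596 m³/s
Panel 3-4: Δb = 0.67 m, d̄ = (0.42+0.51)/2 = 0.465, v̄ = (0.35+0.46)/2 = 0.405 → q = 0.67×0.465×0.405 = 0.1262 m³/s
Panel 4-5: Δb = 1.44 m, d̄ = (0.51+0.47)/2 = 0.49, v̄ = (0.46+0.37)/2 = 0.415 → q = 1.44×0.49×0.415 = 0.2928 m³/s
Panel 5-6: Δb = 0.66 m, d̄ = (0.47+0.43)/2 = 0.45, v̄ = (0.37+0.46)/2 = 0.415 → q = 0.66×0.45×0.415 = 0.1233 m³/s
Panel 6-7: Δb = 0.54 m, d̄ = (0.43+0.00)/2 = 0.215, v̄ = (0.46+0.00)/2 = 0.23 → q = 0.54×0.215×0.23 = 0.02670 m³/s
Q = Σ q = 0.6724 m³/s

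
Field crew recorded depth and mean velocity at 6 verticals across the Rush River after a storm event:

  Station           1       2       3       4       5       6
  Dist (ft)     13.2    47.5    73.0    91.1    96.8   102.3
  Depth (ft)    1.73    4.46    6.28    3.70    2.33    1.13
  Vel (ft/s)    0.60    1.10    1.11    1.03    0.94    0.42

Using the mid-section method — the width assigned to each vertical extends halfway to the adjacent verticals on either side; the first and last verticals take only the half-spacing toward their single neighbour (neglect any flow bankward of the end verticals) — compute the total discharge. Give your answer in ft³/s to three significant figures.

375 ft³/s

w_1 = (47.5 − 13.2)/2 = 17.15 ft; q_1 = 0.60 × 1.73 × 17.15 = 17.80 ft³/s
w_2 = (73.0 − 13.2)/2 = 29.9 ft; q_2 = 1.10 × 4.46 × 29.9 = 146.7 ft³/s
w_3 = (91.1 − 47.5)/2 = 21.8 ft; q_3 = 1.11 × 6.28 × 21.8 = 152.0 ft³/s
w_4 = (96.8 − 73.0)/2 = 11.9 ft; q_4 = 1.03 × 3.70 × 11.9 = 45.35 ft³/s
w_5 = (102.3 − 91.1)/2 = 5.6 ft; q_5 = 0.94 × 2.33 × 5.6 = 12.27 ft³/s
w_6 = (102.3 − 96.8)/2 = 2.75 ft; q_6 = 0.42 × 1.13 × 2.75 = 1.305 ft³/s
Q = Σ qᵢ = 375.4 ft³/s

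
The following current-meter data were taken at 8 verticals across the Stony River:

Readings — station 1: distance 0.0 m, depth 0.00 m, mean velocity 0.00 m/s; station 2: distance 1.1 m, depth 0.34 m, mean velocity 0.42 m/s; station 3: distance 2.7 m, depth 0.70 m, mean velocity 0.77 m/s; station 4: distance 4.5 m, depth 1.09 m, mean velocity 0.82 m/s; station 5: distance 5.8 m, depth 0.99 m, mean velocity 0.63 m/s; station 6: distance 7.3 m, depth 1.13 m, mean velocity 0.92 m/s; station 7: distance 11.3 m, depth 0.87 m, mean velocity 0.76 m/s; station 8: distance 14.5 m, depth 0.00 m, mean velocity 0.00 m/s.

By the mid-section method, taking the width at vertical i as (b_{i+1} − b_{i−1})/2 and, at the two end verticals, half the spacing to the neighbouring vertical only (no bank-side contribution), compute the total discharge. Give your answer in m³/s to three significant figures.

w_2 = (2.7 − 0.0)/2 = 1.35 m; q_2 = 0.42 × 0.34 × 1.35 = 0.1928 m³/s
w_3 = (4.5 − 1.1)/2 = 1.7 m; q_3 = 0.77 × 0.70 × 1.7 = 0.9163 m³/s
w_4 = (5.8 − 2.7)/2 = 1.55 m; q_4 = 0.82 × 1.09 × 1.55 = 1.385 m³/s
w_5 = (7.3 − 4.5)/2 = 1.4 m; q_5 = 0.63 × 0.99 × 1.4 = 0.8732 m³/s
w_6 = (11.3 − 5.8)/2 = 2.75 m; q_6 = 0.92 × 1.13 × 2.75 = 2.859 m³/s
w_7 = (14.5 − 7.3)/2 = 3.6 m; q_7 = 0.76 × 0.87 × 3.6 = 2.380 m³/s
Stations 1, 8 contribute zero (depth or velocity is 0).
Q = Σ qᵢ = 8.607 m³/s

8.61 m³/s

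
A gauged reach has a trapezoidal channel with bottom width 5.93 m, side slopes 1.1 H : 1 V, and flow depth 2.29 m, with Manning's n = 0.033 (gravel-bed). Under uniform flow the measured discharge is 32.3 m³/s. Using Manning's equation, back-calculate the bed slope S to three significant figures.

0.00174

A = (b + z·y)·y = (5.93 + 1.1×2.29)×2.29 = 19.35 m²
P = b + 2y√(1+z²) = 5.93 + 2×2.29×√(1+1.1²) = 12.74 m
R = A/P = 19.35/12.74 = 1.519 m
S = (Q·n / (1·A·R^(2/3)))² = (32.3×0.033 / (1×19.35×1.321))² = 0.001738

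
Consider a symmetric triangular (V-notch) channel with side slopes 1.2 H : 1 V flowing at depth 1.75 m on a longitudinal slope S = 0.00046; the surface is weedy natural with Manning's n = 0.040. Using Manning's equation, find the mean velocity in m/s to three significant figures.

0.411 m/s

A = z·y² = 1.2×1.75² = 3.675 m²
P = 2y√(1+z²) = 2×1.75×√(1+1.2²) = 5.467 m
R = A/P = 3.675/5.467 = 0.6722 m
Q = (1/n)·A·R^(2/3)·S^(1/2) = (1/0.040) × 3.675 × 0.6722^(2/3) × 0.00046^(1/2) = 1.512 m³/s
V = Q/A = 1.512/3.675 = 0.4114 m/s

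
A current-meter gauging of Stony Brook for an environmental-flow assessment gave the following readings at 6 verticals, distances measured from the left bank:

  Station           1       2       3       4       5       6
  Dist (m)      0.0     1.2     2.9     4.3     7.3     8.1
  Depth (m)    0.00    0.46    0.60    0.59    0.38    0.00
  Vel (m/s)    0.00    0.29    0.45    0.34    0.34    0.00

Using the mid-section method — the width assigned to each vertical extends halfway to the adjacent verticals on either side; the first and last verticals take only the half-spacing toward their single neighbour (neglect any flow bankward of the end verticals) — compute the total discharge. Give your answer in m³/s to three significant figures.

1.30 m³/s

w_2 = (2.9 − 0.0)/2 = 1.45 m; q_2 = 0.29 × 0.46 × 1.45 = 0.1934 m³/s
w_3 = (4.3 − 1.2)/2 = 1.55 m; q_3 = 0.45 × 0.60 × 1.55 = 0.4185 m³/s
w_4 = (7.3 − 2.9)/2 = 2.2 m; q_4 = 0.34 × 0.59 × 2.2 = 0.4413 m³/s
w_5 = (8.1 − 4.3)/2 = 1.9 m; q_5 = 0.34 × 0.38 × 1.9 = 0.2455 m³/s
Stations 1, 6 contribute zero (depth or velocity is 0).
Q = Σ qᵢ = 1.299 m³/s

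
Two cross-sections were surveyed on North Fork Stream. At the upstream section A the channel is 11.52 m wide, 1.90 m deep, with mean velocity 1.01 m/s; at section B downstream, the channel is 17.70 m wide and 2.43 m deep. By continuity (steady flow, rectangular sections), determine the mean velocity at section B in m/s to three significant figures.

0.514 m/s

Q = A₁V₁ = (11.52×1.90) × 1.01 = 22.11 m³/s
A₂ = 17.70 × 2.43 = 43.01 m²
V₂ = Q/A₂ = 22.11/43.01 = 0.5140 m/s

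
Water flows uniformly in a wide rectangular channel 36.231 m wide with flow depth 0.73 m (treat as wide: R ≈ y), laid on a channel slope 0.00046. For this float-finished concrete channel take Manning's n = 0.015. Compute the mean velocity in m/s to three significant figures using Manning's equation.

A = b·y = 36.231 × 0.73 = 26.45 m²
Wide channel: R ≈ y = 0.73 m
Q = (1/n)·A·R^(2/3)·S^(1/2) = (1/0.015) × 26.45 × 0.7300^(2/3) × 0.00046^(1/2) = 30.66 m³/s
V = Q/A = 30.66/26.45 = 1.159 m/s

1.16 m/s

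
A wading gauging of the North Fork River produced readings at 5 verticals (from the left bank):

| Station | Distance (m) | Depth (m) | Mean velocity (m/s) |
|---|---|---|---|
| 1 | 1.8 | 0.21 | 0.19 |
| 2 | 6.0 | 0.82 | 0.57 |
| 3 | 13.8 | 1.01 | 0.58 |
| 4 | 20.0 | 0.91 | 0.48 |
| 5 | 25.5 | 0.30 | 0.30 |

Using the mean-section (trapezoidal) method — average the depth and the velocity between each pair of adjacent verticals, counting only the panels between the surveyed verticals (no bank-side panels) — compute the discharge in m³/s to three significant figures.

Panel 1-2: Δb = 4.2 m, d̄ = (0.21+0.82)/2 = 0.515, v̄ = (0.19+0.57)/2 = 0.38 → q = 4.2×0.515×0.38 = 0.8219 m³/s
Panel 2-3: Δb = 7.8 m, d̄ = (0.82+1.01)/2 = 0.915, v̄ = (0.57+0.58)/2 = 0.575 → q = 7.8×0.915×0.575 = 4.104 m³/s
Panel 3-4: Δb = 6.2 m, d̄ = (1.01+0.91)/2 = 0.96, v̄ = (0.58+0.48)/2 = 0.53 → q = 6.2×0.96×0.53 = 3.155 m³/s
Panel 4-5: Δb = 5.5 m, d̄ = (0.91+0.30)/2 = 0.605, v̄ = (0.48+0.30)/2 = 0.39 → q = 5.5×0.605×0.39 = 1.298 m³/s
Q = Σ q = 9.378 m³/s

9.38 m³/s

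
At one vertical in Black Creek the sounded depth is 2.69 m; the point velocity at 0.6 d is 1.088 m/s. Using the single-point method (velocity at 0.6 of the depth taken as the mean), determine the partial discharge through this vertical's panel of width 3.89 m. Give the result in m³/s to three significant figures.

11.4 m³/s

v̄ = v₀.₆ = 1.088 m/s
q = v̄ × d × w = 1.088 × 2.69 × 3.89 = 11.38 m³/s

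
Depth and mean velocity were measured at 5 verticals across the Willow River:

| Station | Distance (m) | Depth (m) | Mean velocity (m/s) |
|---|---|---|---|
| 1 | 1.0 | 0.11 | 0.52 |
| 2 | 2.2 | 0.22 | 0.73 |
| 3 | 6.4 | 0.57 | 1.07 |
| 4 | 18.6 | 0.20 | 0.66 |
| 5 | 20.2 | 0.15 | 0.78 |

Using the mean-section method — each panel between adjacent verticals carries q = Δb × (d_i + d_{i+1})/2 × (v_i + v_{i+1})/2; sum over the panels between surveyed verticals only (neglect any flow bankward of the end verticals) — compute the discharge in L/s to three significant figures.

5880 L/s

Panel 1-2: Δb = 1.2 m, d̄ = (0.11+0.22)/2 = 0.165, v̄ = (0.52+0.73)/2 = 0.625 → q = 1.2×0.165×0.625 = 0.1238 m³/s
Panel 2-3: Δb = 4.2 m, d̄ = (0.22+0.57)/2 = 0.395, v̄ = (0.73+1.07)/2 = 0.9 → q = 4.2×0.395×0.9 = 1.493 m³/s
Panel 3-4: Δb = 12.2 m, d̄ = (0.57+0.20)/2 = 0.385, v̄ = (1.07+0.66)/2 = 0.865 → q = 12.2×0.385×0.865 = 4.063 m³/s
Panel 4-5: Δb = 1.6 m, d̄ = (0.20+0.15)/2 = 0.175, v̄ = (0.66+0.78)/2 = 0.72 → q = 1.6×0.175×0.72 = 0.2016 m³/s
Q = Σ q = 5.881 m³/s
= 5.881 × 1000 = 5881 L/s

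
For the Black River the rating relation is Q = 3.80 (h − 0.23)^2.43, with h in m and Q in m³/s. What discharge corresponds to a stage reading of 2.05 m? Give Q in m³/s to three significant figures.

16.3 m³/s

Q = 3.80 × (2.05 − 0.23)^2.43 = 3.80 × 1.82^2.43 = 16.28 m³/s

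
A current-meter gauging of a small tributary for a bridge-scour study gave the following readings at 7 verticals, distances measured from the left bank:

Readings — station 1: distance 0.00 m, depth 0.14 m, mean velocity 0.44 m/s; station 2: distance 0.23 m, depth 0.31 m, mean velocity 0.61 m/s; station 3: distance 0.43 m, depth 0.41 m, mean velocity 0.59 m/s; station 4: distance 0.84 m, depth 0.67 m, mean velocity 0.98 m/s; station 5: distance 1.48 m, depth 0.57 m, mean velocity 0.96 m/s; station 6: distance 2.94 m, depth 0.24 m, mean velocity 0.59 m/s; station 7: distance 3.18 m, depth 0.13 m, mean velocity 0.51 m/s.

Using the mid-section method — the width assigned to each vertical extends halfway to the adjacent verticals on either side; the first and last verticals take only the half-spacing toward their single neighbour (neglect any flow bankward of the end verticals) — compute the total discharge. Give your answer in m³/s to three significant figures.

w_1 = (0.23 − 0.00)/2 = 0.115 m; q_1 = 0.44 × 0.14 × 0.115 = 0.007084 m³/s
w_2 = (0.43 − 0.00)/2 = 0.215 m; q_2 = 0.61 × 0.31 × 0.215 = 0.04066 m³/s
w_3 = (0.84 − 0.23)/2 = 0.305 m; q_3 = 0.59 × 0.41 × 0.305 = 0.07378 m³/s
w_4 = (1.48 − 0.43)/2 = 0.525 m; q_4 = 0.98 × 0.67 × 0.525 = 0.3447 m³/s
w_5 = (2.94 − 0.84)/2 = 1.05 m; q_5 = 0.96 × 0.57 × 1.05 = 0.5746 m³/s
w_6 = (3.18 − 1.48)/2 = 0.85 m; q_6 = 0.59 × 0.24 × 0.85 = 0.1204 m³/s
w_7 = (3.18 − 2.94)/2 = 0.12 m; q_7 = 0.51 × 0.13 × 0.12 = 0.007956 m³/s
Q = Σ qᵢ = 1.169 m³/s

1.17 m³/s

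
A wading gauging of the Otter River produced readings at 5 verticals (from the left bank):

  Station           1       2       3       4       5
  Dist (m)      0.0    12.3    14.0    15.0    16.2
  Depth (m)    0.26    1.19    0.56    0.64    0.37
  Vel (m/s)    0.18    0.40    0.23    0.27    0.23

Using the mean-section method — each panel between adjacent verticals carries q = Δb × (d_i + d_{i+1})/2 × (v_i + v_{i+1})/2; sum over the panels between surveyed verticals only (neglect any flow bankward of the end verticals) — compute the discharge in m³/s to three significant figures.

Panel 1-2: Δb = 12.3 m, d̄ = (0.26+1.19)/2 = 0.725, v̄ = (0.18+0.40)/2 = 0.29 → q = 12.3×0.725×0.29 = 2.586 m³/s
Panel 2-3: Δb = 1.7 m, d̄ = (1.19+0.56)/2 = 0.875, v̄ = (0.40+0.23)/2 = 0.315 → q = 1.7×0.875×0.315 = 0.4686 m³/s
Panel 3-4: Δb = 1 m, d̄ = (0.56+0.64)/2 = 0.6, v̄ = (0.23+0.27)/2 = 0.25 → q = 1×0.6×0.25 = 0.1500 m³/s
Panel 4-5: Δb = 1.2 m, d̄ = (0.64+0.37)/2 = 0.505, v̄ = (0.27+0.23)/2 = 0.25 → q = 1.2×0.505×0.25 = 0.1515 m³/s
Q = Σ q = 3.356 m³/s

3.36 m³/s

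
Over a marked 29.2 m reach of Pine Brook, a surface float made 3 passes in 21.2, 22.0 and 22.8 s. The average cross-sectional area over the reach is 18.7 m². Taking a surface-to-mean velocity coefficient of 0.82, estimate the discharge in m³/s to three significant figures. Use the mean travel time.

20.4 m³/s

t̄ = (21.2 + 22.0 + 22.8) / 3 = 22 s
v_surface = L / t̄ = 29.2 / 22 = 1.327 m/s
v_mean = 0.82 × 1.327 = 1.088 m/s
Q = A × v_mean = 18.7 × 1.088 = 20.35 m³/s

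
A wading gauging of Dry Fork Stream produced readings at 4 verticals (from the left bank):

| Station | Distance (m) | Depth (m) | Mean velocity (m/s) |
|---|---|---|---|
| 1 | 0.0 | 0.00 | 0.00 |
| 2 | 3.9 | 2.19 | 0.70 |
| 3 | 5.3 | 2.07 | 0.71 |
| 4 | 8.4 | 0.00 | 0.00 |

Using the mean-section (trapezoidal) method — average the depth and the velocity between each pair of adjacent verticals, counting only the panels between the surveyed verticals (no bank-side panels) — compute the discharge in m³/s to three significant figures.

4.74 m³/s

Panel 1-2: Δb = 3.9 m, d̄ = (0.00+2.19)/2 = 1.095, v̄ = (0.00+0.70)/2 = 0.35 → q = 3.9×1.095×0.35 = 1.495 m³/s
Panel 2-3: Δb = 1.4 m, d̄ = (2.19+2.07)/2 = 2.13, v̄ = (0.70+0.71)/2 = 0.705 → q = 1.4×2.13×0.705 = 2.102 m³/s
Panel 3-4: Δb = 3.1 m, d̄ = (2.07+0.00)/2 = 1.035, v̄ = (0.71+0.00)/2 = 0.355 → q = 3.1×1.035×0.355 = 1.139 m³/s
Q = Σ q = 4.736 m³/s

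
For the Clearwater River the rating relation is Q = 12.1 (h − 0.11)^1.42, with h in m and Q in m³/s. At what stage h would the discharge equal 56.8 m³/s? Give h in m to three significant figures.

3.08 m

h − h₀ = (Q/C)^(1/b) = (56.8/12.1)^(1/1.42) = 2.971 m
h = 0.11 + 2.971 = 3.081 m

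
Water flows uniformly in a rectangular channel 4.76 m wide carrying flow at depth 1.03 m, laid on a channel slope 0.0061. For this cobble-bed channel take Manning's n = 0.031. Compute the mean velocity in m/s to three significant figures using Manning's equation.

2.02 m/s

A = b·y = 4.76 × 1.03 = 4.903 m²
P = b + 2y = 4.76 + 2×1.03 = 6.820 m
R = A/P = 4.903/6.820 = 0.7189 m
Q = (1/n)·A·R^(2/3)·S^(1/2) = (1/0.031) × 4.903 × 0.7189^(2/3) × 0.0061^(1/2) = 9.913 m³/s
V = Q/A = 9.913/4.903 = 2.022 m/s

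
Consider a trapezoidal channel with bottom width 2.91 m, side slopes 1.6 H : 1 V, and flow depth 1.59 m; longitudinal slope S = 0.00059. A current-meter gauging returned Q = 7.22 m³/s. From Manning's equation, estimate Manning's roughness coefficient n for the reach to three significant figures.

A = (b + z·y)·y = (2.91 + 1.6×1.59)×1.59 = 8.672 m²
P = b + 2y√(1+z²) = 2.91 + 2×1.59×√(1+1.6²) = 8.910 m
R = A/P = 8.672/8.910 = 0.9733 m
n = (1/Q)·A·R^(2/3)·S^(1/2) = (1/7.22) × 8.672 × 0.9821 × 0.02429 = 0.02865

0.0287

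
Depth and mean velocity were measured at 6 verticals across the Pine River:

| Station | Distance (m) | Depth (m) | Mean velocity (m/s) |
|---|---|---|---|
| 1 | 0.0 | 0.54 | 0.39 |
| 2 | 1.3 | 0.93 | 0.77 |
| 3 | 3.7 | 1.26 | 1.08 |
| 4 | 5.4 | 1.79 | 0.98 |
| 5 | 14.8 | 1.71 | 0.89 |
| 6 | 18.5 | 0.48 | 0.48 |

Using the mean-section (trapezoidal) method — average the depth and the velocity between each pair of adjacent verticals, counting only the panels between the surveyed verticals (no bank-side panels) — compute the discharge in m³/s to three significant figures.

Panel 1-2: Δb = 1.3 m, d̄ = (0.54+0.93)/2 = 0.735, v̄ = (0.39+0.77)/2 = 0.58 → q = 1.3×0.735×0.58 = 0.5542 m³/s
Panel 2-3: Δb = 2.4 m, d̄ = (0.93+1.26)/2 = 1.095, v̄ = (0.77+1.08)/2 = 0.925 → q = 2.4×1.095×0.925 = 2.431 m³/s
Panel 3-4: Δb = 1.7 m, d̄ = (1.26+1.79)/2 = 1.525, v̄ = (1.08+0.98)/2 = 1.03 → q = 1.7×1.525×1.03 = 2.670 m³/s
Panel 4-5: Δb = 9.4 m, d̄ = (1.79+1.71)/2 = 1.75, v̄ = (0.98+0.89)/2 = 0.935 → q = 9.4×1.75×0.935 = 15.38 m³/s
Panel 5-6: Δb = 3.7 m, d̄ = (1.71+0.48)/2 = 1.095, v̄ = (0.89+0.48)/2 = 0.685 → q = 3.7×1.095×0.685 = 2.775 m³/s
Q = Σ q = 23.81 m³/s

23.8 m³/s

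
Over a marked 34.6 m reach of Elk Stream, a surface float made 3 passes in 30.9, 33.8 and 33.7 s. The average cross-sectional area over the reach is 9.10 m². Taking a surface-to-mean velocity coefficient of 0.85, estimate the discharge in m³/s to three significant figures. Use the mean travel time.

t̄ = (30.9 + 33.8 + 33.7) / 3 = 32.8 s
v_surface = L / t̄ = 34.6 / 32.8 = 1.055 m/s
v_mean = 0.85 × 1.055 = 0.8966 m/s
Q = A × v_mean = 9.10 × 0.8966 = 8.159 m³/s

8.16 m³/s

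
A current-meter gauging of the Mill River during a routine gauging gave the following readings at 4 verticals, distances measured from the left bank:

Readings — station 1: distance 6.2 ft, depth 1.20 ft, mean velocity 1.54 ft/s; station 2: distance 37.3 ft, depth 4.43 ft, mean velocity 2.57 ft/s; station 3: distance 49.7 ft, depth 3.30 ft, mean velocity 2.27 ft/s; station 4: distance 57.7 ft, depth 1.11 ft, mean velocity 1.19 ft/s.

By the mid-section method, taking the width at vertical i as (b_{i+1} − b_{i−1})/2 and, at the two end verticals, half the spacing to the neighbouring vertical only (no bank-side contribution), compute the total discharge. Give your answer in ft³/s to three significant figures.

358 ft³/s

w_1 = (37.3 − 6.2)/2 = 15.55 ft; q_1 = 1.54 × 1.20 × 15.55 = 28.74 ft³/s
w_2 = (49.7 − 6.2)/2 = 21.75 ft; q_2 = 2.57 × 4.43 × 21.75 = 247.6 ft³/s
w_3 = (57.7 − 37.3)/2 = 10.2 ft; q_3 = 2.27 × 3.30 × 10.2 = 76.41 ft³/s
w_4 = (57.7 − 49.7)/2 = 4 ft; q_4 = 1.19 × 1.11 × 4 = 5.284 ft³/s
Q = Σ qᵢ = 358.1 ft³/s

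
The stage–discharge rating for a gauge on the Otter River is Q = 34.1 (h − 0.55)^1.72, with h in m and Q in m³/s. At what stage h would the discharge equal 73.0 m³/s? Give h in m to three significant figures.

2.11 m

h − h₀ = (Q/C)^(1/b) = (73.0/34.1)^(1/1.72) = 1.557 m
h = 0.55 + 1.557 = 2.107 m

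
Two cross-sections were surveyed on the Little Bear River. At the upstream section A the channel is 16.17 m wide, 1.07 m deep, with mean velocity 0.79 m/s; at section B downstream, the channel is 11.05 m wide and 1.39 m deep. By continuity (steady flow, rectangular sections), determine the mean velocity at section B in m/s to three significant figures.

Q = A₁V₁ = (16.17×1.07) × 0.79 = 13.67 m³/s
A₂ = 11.05 × 1.39 = 15.36 m²
V₂ = Q/A₂ = 13.67/15.36 = 0.8899 m/s

0.890 m/s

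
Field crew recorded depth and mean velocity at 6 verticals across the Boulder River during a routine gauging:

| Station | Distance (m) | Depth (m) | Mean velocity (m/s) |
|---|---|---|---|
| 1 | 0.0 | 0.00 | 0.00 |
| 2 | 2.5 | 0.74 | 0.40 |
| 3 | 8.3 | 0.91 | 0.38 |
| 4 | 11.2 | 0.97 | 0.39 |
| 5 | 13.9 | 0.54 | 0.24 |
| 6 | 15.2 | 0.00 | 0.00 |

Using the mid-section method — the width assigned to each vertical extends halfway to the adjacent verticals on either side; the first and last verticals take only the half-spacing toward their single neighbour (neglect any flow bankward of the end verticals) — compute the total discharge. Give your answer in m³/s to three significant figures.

4.05 m³/s

w_2 = (8.3 − 0.0)/2 = 4.15 m; q_2 = 0.40 × 0.74 × 4.15 = 1.228 m³/s
w_3 = (11.2 − 2.5)/2 = 4.35 m; q_3 = 0.38 × 0.91 × 4.35 = 1.504 m³/s
w_4 = (13.9 − 8.3)/2 = 2.8 m; q_4 = 0.39 × 0.97 × 2.8 = 1.059 m³/s
w_5 = (15.2 − 11.2)/2 = 2 m; q_5 = 0.24 × 0.54 × 2 = 0.2592 m³/s
Stations 1, 6 contribute zero (depth or velocity is 0).
Q = Σ qᵢ = 4.051 m³/s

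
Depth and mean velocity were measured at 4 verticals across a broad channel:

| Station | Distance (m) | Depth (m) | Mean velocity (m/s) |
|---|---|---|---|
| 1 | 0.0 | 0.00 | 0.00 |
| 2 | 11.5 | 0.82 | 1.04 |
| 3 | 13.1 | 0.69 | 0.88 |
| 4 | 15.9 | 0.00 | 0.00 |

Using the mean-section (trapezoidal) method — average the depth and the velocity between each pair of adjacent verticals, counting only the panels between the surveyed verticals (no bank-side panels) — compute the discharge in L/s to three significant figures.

4040 L/s

Panel 1-2: Δb = 11.5 m, d̄ = (0.00+0.82)/2 = 0.41, v̄ = (0.00+1.04)/2 = 0.52 → q = 11.5×0.41×0.52 = 2.452 m³/s
Panel 2-3: Δb = 1.6 m, d̄ = (0.82+0.69)/2 = 0.755, v̄ = (1.04+0.88)/2 = 0.96 → q = 1.6×0.755×0.96 = 1.160 m³/s
Panel 3-4: Δb = 2.8 m, d̄ = (0.69+0.00)/2 = 0.345, v̄ = (0.88+0.00)/2 = 0.44 → q = 2.8×0.345×0.44 = 0.4250 m³/s
Q = Σ q = 4.037 m³/s
= 4.037 × 1000 = 4037 L/s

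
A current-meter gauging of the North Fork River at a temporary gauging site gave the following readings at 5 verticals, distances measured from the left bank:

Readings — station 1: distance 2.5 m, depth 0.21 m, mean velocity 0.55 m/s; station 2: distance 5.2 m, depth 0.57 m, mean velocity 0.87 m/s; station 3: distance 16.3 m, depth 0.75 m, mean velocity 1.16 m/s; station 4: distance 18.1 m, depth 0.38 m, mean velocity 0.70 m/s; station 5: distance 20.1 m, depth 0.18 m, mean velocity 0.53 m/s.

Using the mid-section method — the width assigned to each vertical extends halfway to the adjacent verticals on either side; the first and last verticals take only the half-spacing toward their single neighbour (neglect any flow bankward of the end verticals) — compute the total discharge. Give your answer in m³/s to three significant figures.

w_1 = (5.2 − 2.5)/2 = 1.35 m; q_1 = 0.55 × 0.21 × 1.35 = 0.1559 m³/s
w_2 = (16.3 − 2.5)/2 = 6.9 m; q_2 = 0.87 × 0.57 × 6.9 = 3.422 m³/s
w_3 = (18.1 − 5.2)/2 = 6.45 m; q_3 = 1.16 × 0.75 × 6.45 = 5.612 m³/s
w_4 = (20.1 − 16.3)/2 = 1.9 m; q_4 = 0.70 × 0.38 × 1.9 = 0.5054 m³/s
w_5 = (20.1 − 18.1)/2 = 1 m; q_5 = 0.53 × 0.18 × 1 = 0.09540 m³/s
Q = Σ qᵢ = 9.790 m³/s

9.79 m³/s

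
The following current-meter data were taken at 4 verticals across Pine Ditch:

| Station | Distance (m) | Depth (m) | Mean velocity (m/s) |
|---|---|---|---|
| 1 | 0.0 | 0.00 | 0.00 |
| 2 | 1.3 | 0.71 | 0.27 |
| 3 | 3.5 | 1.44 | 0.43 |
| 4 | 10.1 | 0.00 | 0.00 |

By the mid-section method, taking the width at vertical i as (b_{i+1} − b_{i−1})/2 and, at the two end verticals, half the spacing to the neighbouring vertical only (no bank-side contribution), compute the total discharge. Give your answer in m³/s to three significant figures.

3.06 m³/s

w_2 = (3.5 − 0.0)/2 = 1.75 m; q_2 = 0.27 × 0.71 × 1.75 = 0.3355 m³/s
w_3 = (10.1 − 1.3)/2 = 4.4 m; q_3 = 0.43 × 1.44 × 4.4 = 2.724 m³/s
Stations 1, 4 contribute zero (depth or velocity is 0).
Q = Σ qᵢ = 3.060 m³/s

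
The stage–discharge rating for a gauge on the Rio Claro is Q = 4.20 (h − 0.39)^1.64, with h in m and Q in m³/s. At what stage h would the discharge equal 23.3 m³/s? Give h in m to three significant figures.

h − h₀ = (Q/C)^(1/b) = (23.3/4.20)^(1/1.64) = 2.843 m
h = 0.39 + 2.843 = 3.233 m

3.23 m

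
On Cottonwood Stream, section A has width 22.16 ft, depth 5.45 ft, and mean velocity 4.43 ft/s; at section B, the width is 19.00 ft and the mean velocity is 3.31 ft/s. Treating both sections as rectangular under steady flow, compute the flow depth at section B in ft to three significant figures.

8.51 ft

Q = A₁V₁ = (22.16×5.45) × 4.43 = 535.0 ft³/s
d₂ = Q/(b₂ V₂) = 535.0/(19.00×3.31) = 8.507 ft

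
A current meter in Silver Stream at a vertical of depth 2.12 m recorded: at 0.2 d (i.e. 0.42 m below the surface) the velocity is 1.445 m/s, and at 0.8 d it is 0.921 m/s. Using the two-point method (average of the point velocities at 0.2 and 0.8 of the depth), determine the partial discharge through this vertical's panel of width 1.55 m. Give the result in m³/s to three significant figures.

3.89 m³/s

v̄ = (1.445 + 0.921) / 2 = 1.183 m/s
q = v̄ × d × w = 1.183 × 2.12 × 1.55 = 3.887 m³/s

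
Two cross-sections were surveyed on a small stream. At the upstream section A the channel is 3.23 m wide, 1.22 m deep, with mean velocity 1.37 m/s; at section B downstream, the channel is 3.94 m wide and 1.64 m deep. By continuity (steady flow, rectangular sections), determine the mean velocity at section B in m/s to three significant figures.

Q = A₁V₁ = (3.23×1.22) × 1.37 = 5.399 m³/s
A₂ = 3.94 × 1.64 = 6.462 m²
V₂ = Q/A₂ = 5.399/6.462 = 0.8355 m/s

0.835 m/s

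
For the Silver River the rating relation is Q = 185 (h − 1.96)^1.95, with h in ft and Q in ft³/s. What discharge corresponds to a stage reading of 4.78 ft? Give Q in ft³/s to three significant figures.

1400 ft³/s

Q = 185 × (4.78 − 1.96)^1.95 = 185 × 2.82^1.95 = 1397 ft³/s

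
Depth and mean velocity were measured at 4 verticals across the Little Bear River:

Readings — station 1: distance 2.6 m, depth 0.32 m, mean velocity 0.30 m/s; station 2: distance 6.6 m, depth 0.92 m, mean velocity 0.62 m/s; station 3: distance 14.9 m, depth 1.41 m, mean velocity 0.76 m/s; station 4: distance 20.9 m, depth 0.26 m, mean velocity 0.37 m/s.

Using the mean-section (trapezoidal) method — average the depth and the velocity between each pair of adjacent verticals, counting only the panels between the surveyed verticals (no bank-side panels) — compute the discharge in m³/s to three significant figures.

Panel 1-2: Δb = 4 m, d̄ = (0.32+0.92)/2 = 0.62, v̄ = (0.30+0.62)/2 = 0.46 → q = 4×0.62×0.46 = 1.141 m³/s
Panel 2-3: Δb = 8.3 m, d̄ = (0.92+1.41)/2 = 1.165, v̄ = (0.62+0.76)/2 = 0.69 → q = 8.3×1.165×0.69 = 6.672 m³/s
Panel 3-4: Δb = 6 m, d̄ = (1.41+0.26)/2 = 0.835, v̄ = (0.76+0.37)/2 = 0.565 → q = 6×0.835×0.565 = 2.831 m³/s
Q = Σ q = 10.64 m³/s

10.6 m³/s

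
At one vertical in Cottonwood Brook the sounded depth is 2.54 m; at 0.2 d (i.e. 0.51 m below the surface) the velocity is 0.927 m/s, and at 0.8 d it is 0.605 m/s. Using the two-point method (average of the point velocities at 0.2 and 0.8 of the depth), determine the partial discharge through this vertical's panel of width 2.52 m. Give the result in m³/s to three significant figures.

v̄ = (0.927 + 0.605) / 2 = 0.7660 m/s
q = v̄ × d × w = 0.7660 × 2.54 × 2.52 = 4.903 m³/s

4.90 m³/s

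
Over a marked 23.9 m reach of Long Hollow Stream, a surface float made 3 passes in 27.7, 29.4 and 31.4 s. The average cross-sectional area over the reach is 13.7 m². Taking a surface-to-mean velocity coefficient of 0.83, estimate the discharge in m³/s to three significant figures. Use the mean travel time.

t̄ = (27.7 + 29.4 + 31.4) / 3 = 29.5 s
v_surface = L / t̄ = 23.9 / 29.5 = 0.8102 m/s
v_mean = 0.83 × 0.8102 = 0.6724 m/s
Q = A × v_mean = 13.7 × 0.6724 = 9.212 m³/s

9.21 m³/s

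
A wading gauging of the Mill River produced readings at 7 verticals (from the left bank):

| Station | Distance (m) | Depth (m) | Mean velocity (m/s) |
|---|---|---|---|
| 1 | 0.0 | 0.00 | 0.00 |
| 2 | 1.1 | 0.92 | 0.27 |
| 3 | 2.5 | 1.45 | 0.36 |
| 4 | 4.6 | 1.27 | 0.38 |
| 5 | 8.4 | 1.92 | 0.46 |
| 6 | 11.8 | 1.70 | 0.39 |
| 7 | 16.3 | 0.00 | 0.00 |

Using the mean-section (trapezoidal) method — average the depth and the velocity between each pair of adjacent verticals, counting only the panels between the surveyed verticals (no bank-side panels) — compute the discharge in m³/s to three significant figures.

7.55 m³/s

Panel 1-2: Δb = 1.1 m, d̄ = (0.00+0.92)/2 = 0.46, v̄ = (0.00+0.27)/2 = 0.135 → q = 1.1×0.46×0.135 = 0.06831 m³/s
Panel 2-3: Δb = 1.4 m, d̄ = (0.92+1.45)/2 = 1.185, v̄ = (0.27+0.36)/2 = 0.315 → q = 1.4×1.185×0.315 = 0.5226 m³/s
Panel 3-4: Δb = 2.1 m, d̄ = (1.45+1.27)/2 = 1.36, v̄ = (0.36+0.38)/2 = 0.37 → q = 2.1×1.36×0.37 = 1.057 m³/s
Panel 4-5: Δb = 3.8 m, d̄ = (1.27+1.92)/2 = 1.595, v̄ = (0.38+0.46)/2 = 0.42 → q = 3.8×1.595×0.42 = 2.546 m³/s
Panel 5-6: Δb = 3.4 m, d̄ = (1.92+1.70)/2 = 1.81, v̄ = (0.46+0.39)/2 = 0.425 → q = 3.4×1.81×0.425 = 2.615 m³/s
Panel 6-7: Δb = 4.5 m, d̄ = (1.70+0.00)/2 = 0.85, v̄ = (0.39+0.00)/2 = 0.195 → q = 4.5×0.85×0.195 = 0.7459 m³/s
Q = Σ q = 7.555 m³/s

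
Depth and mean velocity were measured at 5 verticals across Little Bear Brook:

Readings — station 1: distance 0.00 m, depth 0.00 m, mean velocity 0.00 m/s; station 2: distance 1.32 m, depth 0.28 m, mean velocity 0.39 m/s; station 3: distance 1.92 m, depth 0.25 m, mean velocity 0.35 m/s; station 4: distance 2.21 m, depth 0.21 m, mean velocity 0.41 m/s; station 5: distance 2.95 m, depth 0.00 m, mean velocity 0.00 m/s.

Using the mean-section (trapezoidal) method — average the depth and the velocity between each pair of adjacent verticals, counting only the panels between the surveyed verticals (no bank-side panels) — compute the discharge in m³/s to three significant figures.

0.136 m³/s

Panel 1-2: Δb = 1.32 m, d̄ = (0.00+0.28)/2 = 0.14, v̄ = (0.00+0.39)/2 = 0.195 → q = 1.32×0.14×0.195 = 0.03604 m³/s
Panel 2-3: Δb = 0.6 m, d̄ = (0.28+0.25)/2 = 0.265, v̄ = (0.39+0.35)/2 = 0.37 → q = 0.6×0.265×0.37 = 0.05883 m³/s
Panel 3-4: Δb = 0.29 m, d̄ = (0.25+0.21)/2 = 0.23, v̄ = (0.35+0.41)/2 = 0.38 → q = 0.29×0.23×0.38 = 0.02535 m³/s
Panel 4-5: Δb = 0.74 m, d̄ = (0.21+0.00)/2 = 0.105, v̄ = (0.41+0.00)/2 = 0.205 → q = 0.74×0.105×0.205 = 0.01593 m³/s
Q = Σ q = 0.1361 m³/s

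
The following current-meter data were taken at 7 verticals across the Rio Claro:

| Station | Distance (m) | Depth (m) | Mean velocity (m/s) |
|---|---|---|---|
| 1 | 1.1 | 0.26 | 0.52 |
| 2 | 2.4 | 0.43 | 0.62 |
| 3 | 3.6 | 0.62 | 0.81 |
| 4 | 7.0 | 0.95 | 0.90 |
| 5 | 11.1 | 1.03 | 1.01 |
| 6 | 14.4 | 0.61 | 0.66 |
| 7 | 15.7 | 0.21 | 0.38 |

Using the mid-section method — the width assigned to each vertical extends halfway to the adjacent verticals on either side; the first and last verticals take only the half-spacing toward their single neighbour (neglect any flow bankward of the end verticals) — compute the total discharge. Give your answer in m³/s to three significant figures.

w_1 = (2.4 − 1.1)/2 = 0.65 m; q_1 = 0.52 × 0.26 × 0.65 = 0.08788 m³/s
w_2 = (3.6 − 1.1)/2 = 1.25 m; q_2 = 0.62 × 0.43 × 1.25 = 0.3333 m³/s
w_3 = (7.0 − 2.4)/2 = 2.3 m; q_3 = 0.81 × 0.62 × 2.3 = 1.155 m³/s
w_4 = (11.1 − 3.6)/2 = 3.75 m; q_4 = 0.90 × 0.95 × 3.75 = 3.206 m³/s
w_5 = (14.4 − 7.0)/2 = 3.7 m; q_5 = 1.01 × 1.03 × 3.7 = 3.849 m³/s
w_6 = (15.7 − 11.1)/2 = 2.3 m; q_6 = 0.66 × 0.61 × 2.3 = 0.9260 m³/s
w_7 = (15.7 − 14.4)/2 = 0.65 m; q_7 = 0.38 × 0.21 × 0.65 = 0.05187 m³/s
Q = Σ qᵢ = 9.609 m³/s

9.61 m³/s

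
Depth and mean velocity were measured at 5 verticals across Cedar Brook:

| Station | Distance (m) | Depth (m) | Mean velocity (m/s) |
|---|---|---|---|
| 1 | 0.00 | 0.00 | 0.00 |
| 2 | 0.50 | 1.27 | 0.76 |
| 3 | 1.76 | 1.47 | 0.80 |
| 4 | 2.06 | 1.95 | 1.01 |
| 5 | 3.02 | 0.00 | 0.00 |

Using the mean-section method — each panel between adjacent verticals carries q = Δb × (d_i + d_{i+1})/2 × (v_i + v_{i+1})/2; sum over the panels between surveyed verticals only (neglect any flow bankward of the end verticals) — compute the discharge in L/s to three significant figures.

Panel 1-2: Δb = 0.5 m, d̄ = (0.00+1.27)/2 = 0.635, v̄ = (0.00+0.76)/2 = 0.38 → q = 0.5×0.635×0.38 = 0.1207 m³/s
Panel 2-3: Δb = 1.26 m, d̄ = (1.27+1.47)/2 = 1.37, v̄ = (0.76+0.80)/2 = 0.78 → q = 1.26×1.37×0.78 = 1.346 m³/s
Panel 3-4: Δb = 0.3 m, d̄ = (1.47+1.95)/2 = 1.71, v̄ = (0.80+1.01)/2 = 0.905 → q = 0.3×1.71×0.905 = 0.4643 m³/s
Panel 4-5: Δb = 0.96 m, d̄ = (1.95+0.00)/2 = 0.975, v̄ = (1.01+0.00)/2 = 0.505 → q = 0.96×0.975×0.505 = 0.4727 m³/s
Q = Σ q = 2.404 m³/s
= 2.404 × 1000 = 2404 L/s

2400 L/s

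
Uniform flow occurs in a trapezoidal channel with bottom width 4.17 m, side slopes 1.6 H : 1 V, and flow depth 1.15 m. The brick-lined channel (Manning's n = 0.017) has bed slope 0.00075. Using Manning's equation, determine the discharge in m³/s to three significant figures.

A = (b + z·y)·y = (4.17 + 1.6×1.15)×1.15 = 6.912 m²
P = b + 2y√(1+z²) = 4.17 + 2×1.15×√(1+1.6²) = 8.510 m
R = A/P = 6.912/8.510 = 0.8122 m
Q = (1/n)·A·R^(2/3)·S^(1/2) = (1/0.017) × 6.912 × 0.8122^(2/3) × 0.00075^(1/2) = 9.692 m³/s

9.69 m³/s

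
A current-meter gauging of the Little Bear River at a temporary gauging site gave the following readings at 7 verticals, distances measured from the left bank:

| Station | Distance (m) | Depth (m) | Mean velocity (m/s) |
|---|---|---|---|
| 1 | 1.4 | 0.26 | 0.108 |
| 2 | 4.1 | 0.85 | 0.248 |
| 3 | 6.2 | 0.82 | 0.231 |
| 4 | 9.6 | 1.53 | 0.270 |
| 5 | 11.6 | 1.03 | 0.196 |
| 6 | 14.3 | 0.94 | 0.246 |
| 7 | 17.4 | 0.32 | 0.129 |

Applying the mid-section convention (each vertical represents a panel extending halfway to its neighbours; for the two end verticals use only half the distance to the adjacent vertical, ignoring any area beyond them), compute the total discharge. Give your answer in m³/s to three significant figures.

w_1 = (4.1 − 1.4)/2 = 1.35 m; q_1 = 0.108 × 0.26 × 1.35 = 0.03791 m³/s
w_2 = (6.2 − 1.4)/2 = 2.4 m; q_2 = 0.248 × 0.85 × 2.4 = 0.5059 m³/s
w_3 = (9.6 − 4.1)/2 = 2.75 m; q_3 = 0.231 × 0.82 × 2.75 = 0.5209 m³/s
w_4 = (11.6 − 6.2)/2 = 2.7 m; q_4 = 0.270 × 1.53 × 2.7 = 1.115 m³/s
w_5 = (14.3 − 9.6)/2 = 2.35 m; q_5 = 0.196 × 1.03 × 2.35 = 0.4744 m³/s
w_6 = (17.4 − 11.6)/2 = 2.9 m; q_6 = 0.246 × 0.94 × 2.9 = 0.6706 m³/s
w_7 = (17.4 − 14.3)/2 = 1.55 m; q_7 = 0.129 × 0.32 × 1.55 = 0.06398 m³/s
Q = Σ qᵢ = 3.389 m³/s

3.39 m³/s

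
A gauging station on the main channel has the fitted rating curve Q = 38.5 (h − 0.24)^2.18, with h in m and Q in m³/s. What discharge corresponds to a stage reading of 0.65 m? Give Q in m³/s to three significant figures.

Q = 38.5 × (0.65 − 0.24)^2.18 = 38.5 × 0.41^2.18 = 5.512 m³/s

5.51 m³/s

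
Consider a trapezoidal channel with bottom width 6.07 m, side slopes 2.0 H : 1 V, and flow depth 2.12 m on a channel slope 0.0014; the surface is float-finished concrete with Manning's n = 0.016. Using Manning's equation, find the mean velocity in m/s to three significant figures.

2.93 m/s

A = (b + z·y)·y = (6.07 + 2.0×2.12)×2.12 = 21.86 m²
P = b + 2y√(1+z²) = 6.07 + 2×2.12×√(1+2.0²) = 15.55 m
R = A/P = 21.86/15.55 = 1.406 m
Q = (1/n)·A·R^(2/3)·S^(1/2) = (1/0.016) × 21.86 × 1.406^(2/3) × 0.0014^(1/2) = 64.14 m³/s
V = Q/A = 64.14/21.86 = 2.934 m/s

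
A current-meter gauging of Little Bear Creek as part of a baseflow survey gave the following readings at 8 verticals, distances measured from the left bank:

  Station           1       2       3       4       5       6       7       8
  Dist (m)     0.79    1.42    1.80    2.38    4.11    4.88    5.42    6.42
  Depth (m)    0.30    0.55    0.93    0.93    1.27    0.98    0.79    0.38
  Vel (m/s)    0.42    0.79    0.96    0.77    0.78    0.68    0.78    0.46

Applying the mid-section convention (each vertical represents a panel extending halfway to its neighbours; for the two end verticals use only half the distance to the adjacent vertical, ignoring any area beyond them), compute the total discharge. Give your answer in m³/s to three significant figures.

w_1 = (1.42 − 0.79)/2 = 0.315 m; q_1 = 0.42 × 0.30 × 0.315 = 0.03969 m³/s
w_2 = (1.80 − 0.79)/2 = 0.505 m; q_2 = 0.79 × 0.55 × 0.505 = 0.2194 m³/s
w_3 = (2.38 − 1.42)/2 = 0.48 m; q_3 = 0.96 × 0.93 × 0.48 = 0.4285 m³/s
w_4 = (4.11 − 1.80)/2 = 1.155 m; q_4 = 0.77 × 0.93 × 1.155 = 0.8271 m³/s
w_5 = (4.88 − 2.38)/2 = 1.25 m; q_5 = 0.78 × 1.27 × 1.25 = 1.238 m³/s
w_6 = (5.42 − 4.11)/2 = 0.655 m; q_6 = 0.68 × 0.98 × 0.655 = 0.4365 m³/s
w_7 = (6.42 − 4.88)/2 = 0.77 m; q_7 = 0.78 × 0.79 × 0.77 = 0.4745 m³/s
w_8 = (6.42 − 5.42)/2 = 0.5 m; q_8 = 0.46 × 0.38 × 0.5 = 0.08740 m³/s
Q = Σ qᵢ = 3.751 m³/s

3.75 m³/s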